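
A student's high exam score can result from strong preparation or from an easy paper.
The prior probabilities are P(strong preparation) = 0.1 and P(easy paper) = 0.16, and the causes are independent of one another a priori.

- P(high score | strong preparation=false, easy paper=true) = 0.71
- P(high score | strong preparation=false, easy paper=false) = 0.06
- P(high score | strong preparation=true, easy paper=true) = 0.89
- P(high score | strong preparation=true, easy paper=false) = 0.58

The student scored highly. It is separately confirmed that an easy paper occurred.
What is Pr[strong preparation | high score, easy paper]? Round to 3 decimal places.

Sum P(high score|·) weighted by the priors over both values of strong preparation:
  P(high score | easy paper) = 0.71*0.9 + 0.89*0.1
        = 0.639000 + 0.089000 = 0.728000
Configurations with strong preparation contribute 0.089000, so
  P(strong preparation | high score, easy paper) = 0.089000 / 0.728000 ≈ 0.122

Pr[strong preparation | high score, easy paper] ≈ 0.122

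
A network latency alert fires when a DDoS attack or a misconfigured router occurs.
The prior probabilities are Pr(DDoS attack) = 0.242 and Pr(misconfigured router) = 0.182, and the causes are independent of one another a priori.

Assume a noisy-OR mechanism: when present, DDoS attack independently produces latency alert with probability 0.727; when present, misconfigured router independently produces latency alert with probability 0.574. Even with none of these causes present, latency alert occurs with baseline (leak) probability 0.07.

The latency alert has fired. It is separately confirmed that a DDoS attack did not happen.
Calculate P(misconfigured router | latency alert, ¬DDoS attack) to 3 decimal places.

Under noisy-OR, P(latency alert | causes) = 1 − (1−0.07)·∏(1−qᵢ) over the active causes.
Weight on misconfigured router=true, given the evidence: 0.60382×0.182 = 0.109895
Normalizer over all consistent configurations: 0.07×0.818 + 0.60382×0.182 = 0.167155
Posterior = 0.109895 / 0.167155 ≈ 0.657

P(misconfigured router | latency alert, ¬DDoS attack) ≈ 0.657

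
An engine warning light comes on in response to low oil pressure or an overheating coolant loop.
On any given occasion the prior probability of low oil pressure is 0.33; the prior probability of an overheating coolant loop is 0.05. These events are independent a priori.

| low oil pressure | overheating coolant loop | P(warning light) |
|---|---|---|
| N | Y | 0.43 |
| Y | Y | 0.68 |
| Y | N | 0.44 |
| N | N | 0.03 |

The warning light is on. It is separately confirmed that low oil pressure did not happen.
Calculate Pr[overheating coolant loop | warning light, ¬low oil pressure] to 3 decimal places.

P(warning light | ¬low oil pressure) = 0.03×0.95 + 0.43×0.05 = 0.028500 + 0.021500 = 0.050000
Restricting to configurations with overheating coolant loop present: 0.43×0.05 = 0.021500.
So P(overheating coolant loop | warning light, ¬low oil pressure) = 0.021500/0.050000 ≈ 0.430.

Pr[overheating coolant loop | warning light, ¬low oil pressure] ≈ 0.430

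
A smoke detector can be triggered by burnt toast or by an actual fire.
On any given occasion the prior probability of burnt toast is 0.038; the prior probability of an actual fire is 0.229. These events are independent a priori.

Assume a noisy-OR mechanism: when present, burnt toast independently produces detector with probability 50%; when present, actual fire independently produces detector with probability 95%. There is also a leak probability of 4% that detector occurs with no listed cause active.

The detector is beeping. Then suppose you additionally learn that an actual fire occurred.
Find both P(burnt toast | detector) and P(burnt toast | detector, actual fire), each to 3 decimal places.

Under noisy-OR, P(detector | causes) = 1 − (1−0.04)·∏(1−qᵢ) over the active causes.
For the numerator, keep only burnt toast=true terms: 0.015235 + 0.008493 = 0.023728
The normalizing constant is 0.04*0.962*0.771 + 0.952*0.962*0.229 + 0.52*0.038*0.771 + 0.976*0.038*0.229 = 0.263120
Posterior = 0.023728 / 0.263120 ≈ 0.090

Now also conditioning on actual fire=true:
P(detector | actual fire) = 0.952×0.962 + 0.976×0.038 = 0.915824 + 0.037088 = 0.952912
Restricting to configurations with burnt toast present: 0.976×0.038 = 0.037088.
P(burnt toast | detector, actual fire) = 0.037088 / 0.952912 ≈ 0.039
Conditioning on actual fire lowers the posterior on burnt toast: the classic explaining-away effect in a common-effect structure.

P(burnt toast | detector) ≈ 0.090; P(burnt toast | detector, actual fire) ≈ 0.039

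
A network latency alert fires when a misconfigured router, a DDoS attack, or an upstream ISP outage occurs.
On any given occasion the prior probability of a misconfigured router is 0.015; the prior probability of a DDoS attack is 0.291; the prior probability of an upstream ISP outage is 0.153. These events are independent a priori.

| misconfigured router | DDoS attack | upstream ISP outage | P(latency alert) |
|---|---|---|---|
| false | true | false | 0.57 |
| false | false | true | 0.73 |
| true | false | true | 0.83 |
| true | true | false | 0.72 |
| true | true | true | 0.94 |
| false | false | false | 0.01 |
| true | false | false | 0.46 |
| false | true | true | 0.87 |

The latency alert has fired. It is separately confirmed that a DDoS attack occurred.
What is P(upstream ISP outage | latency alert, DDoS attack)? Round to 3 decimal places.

P(upstream ISP outage | latency alert, DDoS attack) ≈ 0.216

For the numerator, keep only upstream ISP outage=true terms: 0.131113 + 0.002157 = 0.133270
Normalizer over all consistent configurations: 0.57*0.985*0.847 + 0.87*0.985*0.153 + 0.72*0.015*0.847 + 0.94*0.015*0.153 = 0.617966
P(upstream ISP outage | latency alert, DDoS attack) = 0.133270/0.617966 ≈ 0.216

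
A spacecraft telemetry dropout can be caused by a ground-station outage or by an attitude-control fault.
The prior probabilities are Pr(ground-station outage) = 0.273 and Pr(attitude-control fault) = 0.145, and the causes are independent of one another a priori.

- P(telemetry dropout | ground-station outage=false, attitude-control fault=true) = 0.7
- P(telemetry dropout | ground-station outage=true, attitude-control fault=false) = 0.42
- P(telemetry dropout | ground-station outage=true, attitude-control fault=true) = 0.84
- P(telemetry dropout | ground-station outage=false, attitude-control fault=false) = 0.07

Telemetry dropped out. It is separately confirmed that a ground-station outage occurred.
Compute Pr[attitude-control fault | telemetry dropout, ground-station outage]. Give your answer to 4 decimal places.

Pr[attitude-control fault | telemetry dropout, ground-station outage] ≈ 0.2533

Sum P(telemetry dropout|·) weighted by the priors over both values of attitude-control fault:
  P(telemetry dropout | ground-station outage) = 0.42*0.855 + 0.84*0.145
        = 0.359100 + 0.121800 = 0.480900
The terms with attitude-control fault present sum to 0.121800, so
  P(attitude-control fault | telemetry dropout, ground-station outage) = 0.121800 / 0.480900 ≈ 0.2533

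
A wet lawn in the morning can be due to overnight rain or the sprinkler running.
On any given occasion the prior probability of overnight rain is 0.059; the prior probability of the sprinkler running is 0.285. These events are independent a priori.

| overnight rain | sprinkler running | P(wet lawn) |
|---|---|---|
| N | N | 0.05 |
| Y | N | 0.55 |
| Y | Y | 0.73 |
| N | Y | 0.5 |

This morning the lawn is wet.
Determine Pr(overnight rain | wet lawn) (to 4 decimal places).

P(wet lawn) = 0.05*0.941*0.715 + 0.5*0.941*0.285 + 0.55*0.059*0.715 + 0.73*0.059*0.285 = 0.033641 + 0.134092 + 0.023202 + 0.012275 = 0.203210
Restricting to configurations with overnight rain present: 0.023202 + 0.012275 = 0.035477.
P(overnight rain | wet lawn) = 0.035477 / 0.203210 ≈ 0.1746

Pr(overnight rain | wet lawn) ≈ 0.1746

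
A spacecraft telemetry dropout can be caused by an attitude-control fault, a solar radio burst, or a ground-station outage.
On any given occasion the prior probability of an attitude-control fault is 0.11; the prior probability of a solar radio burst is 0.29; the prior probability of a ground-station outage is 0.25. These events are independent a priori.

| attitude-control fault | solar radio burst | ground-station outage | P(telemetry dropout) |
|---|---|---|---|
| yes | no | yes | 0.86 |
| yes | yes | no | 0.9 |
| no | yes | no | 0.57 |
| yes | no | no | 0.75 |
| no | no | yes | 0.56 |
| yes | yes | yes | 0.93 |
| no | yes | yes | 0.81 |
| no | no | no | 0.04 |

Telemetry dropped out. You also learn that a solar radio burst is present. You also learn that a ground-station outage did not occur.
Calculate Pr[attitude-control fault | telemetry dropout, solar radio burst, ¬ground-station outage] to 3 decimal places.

For the numerator, keep only attitude-control fault=true terms: 0.9·0.11 = 0.099000
Normalizer over all consistent configurations: 0.57·0.89 + 0.9·0.11 = 0.606300
Posterior = 0.099000 / 0.606300 ≈ 0.163

Pr[attitude-control fault | telemetry dropout, solar radio burst, ¬ground-station outage] ≈ 0.163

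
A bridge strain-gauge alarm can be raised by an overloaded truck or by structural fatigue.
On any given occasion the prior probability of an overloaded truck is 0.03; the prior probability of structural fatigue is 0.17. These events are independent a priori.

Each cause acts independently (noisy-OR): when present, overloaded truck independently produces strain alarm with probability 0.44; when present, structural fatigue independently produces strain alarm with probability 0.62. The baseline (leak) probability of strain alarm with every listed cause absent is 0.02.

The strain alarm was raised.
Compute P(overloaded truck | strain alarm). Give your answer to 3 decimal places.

Under noisy-OR, P(strain alarm | causes) = 1 − (1−0.02)·∏(1−qᵢ) over the active causes.
Numerator (weight on configurations with overloaded truck): 0.011235 + 0.004036 = 0.015271
The normalizing constant is 0.02×0.97×0.83 + 0.6276×0.97×0.17 + 0.4512×0.03×0.83 + 0.791456×0.03×0.17 = 0.134864
P(overloaded truck | strain alarm) = 0.015271/0.134864 ≈ 0.113

P(overloaded truck | strain alarm) ≈ 0.113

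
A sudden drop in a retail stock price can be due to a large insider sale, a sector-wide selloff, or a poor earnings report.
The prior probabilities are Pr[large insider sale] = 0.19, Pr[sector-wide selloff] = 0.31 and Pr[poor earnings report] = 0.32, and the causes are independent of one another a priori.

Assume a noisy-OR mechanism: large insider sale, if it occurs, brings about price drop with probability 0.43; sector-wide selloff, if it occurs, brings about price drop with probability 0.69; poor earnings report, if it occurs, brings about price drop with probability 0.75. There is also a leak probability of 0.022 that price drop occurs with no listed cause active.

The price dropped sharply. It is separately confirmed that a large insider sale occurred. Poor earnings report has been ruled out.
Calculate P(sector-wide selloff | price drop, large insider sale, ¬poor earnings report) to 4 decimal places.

Under noisy-OR, P(price drop | causes) = 1 − (1−0.022)·∏(1−qᵢ) over the active causes.
Weight on sector-wide selloff=true, given the evidence: 0.827187*0.31 = 0.256428
Denominator P(price drop | large insider sale, ¬poor earnings report): 0.44254*0.69 + 0.827187*0.31 = 0.561781
Posterior = 0.256428 / 0.561781 ≈ 0.4565

P(sector-wide selloff | price drop, large insider sale, ¬poor earnings report) ≈ 0.4565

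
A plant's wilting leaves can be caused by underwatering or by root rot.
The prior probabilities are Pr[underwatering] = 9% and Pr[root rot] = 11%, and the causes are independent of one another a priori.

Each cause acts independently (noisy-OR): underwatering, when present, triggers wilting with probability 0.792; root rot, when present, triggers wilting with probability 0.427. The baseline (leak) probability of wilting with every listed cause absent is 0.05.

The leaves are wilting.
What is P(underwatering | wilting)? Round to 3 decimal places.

Under noisy-OR, P(wilting | causes) = 1 − (1−0.05)·∏(1−qᵢ) over the active causes.
Enumerate the 4 (underwatering, root rot) configurations and weight by the priors:
  P(wilting) = 0.05×0.91×0.89 + 0.45565×0.91×0.11 + 0.8024×0.09×0.89 + 0.886775×0.09×0.11
        = 0.040495 + 0.045611 + 0.064272 + 0.008779 = 0.159157
Configurations with underwatering contribute 0.073051, so
  P(underwatering | wilting) = 0.073051 / 0.159157 ≈ 0.459

P(underwatering | wilting) ≈ 0.459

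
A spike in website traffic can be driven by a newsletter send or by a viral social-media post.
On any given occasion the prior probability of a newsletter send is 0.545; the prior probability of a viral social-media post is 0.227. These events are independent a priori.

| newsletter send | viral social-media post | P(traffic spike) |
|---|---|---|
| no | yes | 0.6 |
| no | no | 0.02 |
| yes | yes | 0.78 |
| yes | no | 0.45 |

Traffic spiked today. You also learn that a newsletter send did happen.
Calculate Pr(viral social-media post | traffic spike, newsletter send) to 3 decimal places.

Sum P(traffic spike|·) weighted by the priors over both values of viral social-media post:
  P(traffic spike | newsletter send) = 0.45*0.773 + 0.78*0.227
        = 0.347850 + 0.177060 = 0.524910
Configurations with viral social-media post contribute 0.177060, so
  P(viral social-media post | traffic spike, newsletter send) = 0.177060 / 0.524910 ≈ 0.337

Pr(viral social-media post | traffic spike, newsletter send) ≈ 0.337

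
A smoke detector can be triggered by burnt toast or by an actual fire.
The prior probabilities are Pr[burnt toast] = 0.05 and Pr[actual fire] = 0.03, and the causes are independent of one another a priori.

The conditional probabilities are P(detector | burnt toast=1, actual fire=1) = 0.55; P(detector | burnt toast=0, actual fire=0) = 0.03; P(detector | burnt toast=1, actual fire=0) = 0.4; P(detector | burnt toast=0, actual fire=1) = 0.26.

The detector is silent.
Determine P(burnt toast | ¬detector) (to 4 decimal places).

P(burnt toast | ¬detector) ≈ 0.0315

P(¬detector) = 0.97×0.95×0.97 + 0.74×0.95×0.03 + 0.6×0.05×0.97 + 0.45×0.05×0.03 = 0.893855 + 0.021090 + 0.029100 + 0.000675 = 0.944720
Restricting to configurations with burnt toast present: 0.029100 + 0.000675 = 0.029775.
So P(burnt toast | ¬detector) = 0.029775/0.944720 ≈ 0.0315.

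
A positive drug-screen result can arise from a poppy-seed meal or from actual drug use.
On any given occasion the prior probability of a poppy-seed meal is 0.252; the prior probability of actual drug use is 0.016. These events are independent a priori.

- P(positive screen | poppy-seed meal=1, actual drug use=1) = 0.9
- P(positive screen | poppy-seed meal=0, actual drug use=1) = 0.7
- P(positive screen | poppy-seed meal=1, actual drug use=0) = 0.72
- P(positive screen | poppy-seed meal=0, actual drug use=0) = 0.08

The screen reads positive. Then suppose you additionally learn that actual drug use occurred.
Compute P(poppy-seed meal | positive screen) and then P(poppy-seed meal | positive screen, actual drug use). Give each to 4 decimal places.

P(positive screen) = 0.08·0.748·0.984 + 0.7·0.748·0.016 + 0.72·0.252·0.984 + 0.9·0.252·0.016 = 0.058883 + 0.008378 + 0.178537 + 0.003629 = 0.249427
Restricting to configurations with poppy-seed meal present: 0.178537 + 0.003629 = 0.182166.
So P(poppy-seed meal | positive screen) = 0.182166/0.249427 ≈ 0.7303.

With the extra evidence:
P(positive screen | actual drug use) = 0.7×0.748 + 0.9×0.252 = 0.523600 + 0.226800 = 0.750400
The poppy-seed meal-present share is 0.9×0.252 = 0.226800.
So P(poppy-seed meal | positive screen, actual drug use) = 0.226800/0.750400 ≈ 0.3022.

P(poppy-seed meal | positive screen) ≈ 0.7303; P(poppy-seed meal | positive screen, actual drug use) ≈ 0.3022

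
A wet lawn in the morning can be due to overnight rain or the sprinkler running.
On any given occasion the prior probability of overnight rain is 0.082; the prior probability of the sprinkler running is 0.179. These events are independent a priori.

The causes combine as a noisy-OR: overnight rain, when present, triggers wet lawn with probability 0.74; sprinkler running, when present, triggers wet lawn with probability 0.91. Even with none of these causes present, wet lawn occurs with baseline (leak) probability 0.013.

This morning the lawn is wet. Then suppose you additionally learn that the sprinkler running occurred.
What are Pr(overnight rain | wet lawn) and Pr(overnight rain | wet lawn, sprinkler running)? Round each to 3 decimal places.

Pr(overnight rain | wet lawn) ≈ 0.288; Pr(overnight rain | wet lawn, sprinkler running) ≈ 0.087

Under noisy-OR, P(wet lawn | causes) = 1 − (1−0.013)·∏(1−qᵢ) over the active causes.
By total probability over the 4 (overnight rain, sprinkler running) configurations:
  P(wet lawn) = 0.013×0.918×0.821 + 0.91117×0.918×0.179 + 0.74338×0.082×0.821 + 0.976904×0.082×0.179
        = 0.009798 + 0.149725 + 0.050046 + 0.014339 = 0.223908
Keeping only the overnight rain-present terms gives 0.064385, so
  P(overnight rain | wet lawn) = 0.064385 / 0.223908 ≈ 0.288

Now also conditioning on sprinkler running=true:
By total probability over both values of overnight rain:
  P(wet lawn | sprinkler running) = 0.91117*0.918 + 0.976904*0.082
        = 0.836454 + 0.080106 = 0.916560
Keeping only the overnight rain-present terms gives 0.080106, so
  P(overnight rain | wet lawn, sprinkler running) = 0.080106 / 0.916560 ≈ 0.087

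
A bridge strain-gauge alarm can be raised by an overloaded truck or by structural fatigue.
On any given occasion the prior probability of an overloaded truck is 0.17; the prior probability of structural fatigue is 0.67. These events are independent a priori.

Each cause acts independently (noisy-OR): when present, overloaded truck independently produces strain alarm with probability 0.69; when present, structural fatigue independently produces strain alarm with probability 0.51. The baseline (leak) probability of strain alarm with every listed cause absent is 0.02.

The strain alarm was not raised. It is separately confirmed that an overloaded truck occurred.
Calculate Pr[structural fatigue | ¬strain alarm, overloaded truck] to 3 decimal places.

Under noisy-OR, P(strain alarm | causes) = 1 − (1−0.02)·∏(1−qᵢ) over the active causes.
P(¬strain alarm | overloaded truck) = 0.3038×0.33 + 0.148862×0.67 = 0.100254 + 0.099738 = 0.199992
The structural fatigue-present share is 0.148862×0.67 = 0.099738.
P(structural fatigue | ¬strain alarm, overloaded truck) = 0.099738 / 0.199992 ≈ 0.499

Pr[structural fatigue | ¬strain alarm, overloaded truck] ≈ 0.499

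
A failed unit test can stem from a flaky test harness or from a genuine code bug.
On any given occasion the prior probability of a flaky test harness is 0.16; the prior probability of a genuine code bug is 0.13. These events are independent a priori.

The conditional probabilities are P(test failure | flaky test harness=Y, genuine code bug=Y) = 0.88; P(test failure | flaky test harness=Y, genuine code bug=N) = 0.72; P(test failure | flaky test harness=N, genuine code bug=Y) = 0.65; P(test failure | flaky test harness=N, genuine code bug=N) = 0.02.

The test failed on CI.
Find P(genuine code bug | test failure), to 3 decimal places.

P(test failure) = 0.02·0.84·0.87 + 0.65·0.84·0.13 + 0.72·0.16·0.87 + 0.88·0.16·0.13 = 0.014616 + 0.070980 + 0.100224 + 0.018304 = 0.204124
Restricting to configurations with genuine code bug present: 0.070980 + 0.018304 = 0.089284.
Hence the posterior is 0.089284/0.204124 ≈ 0.437.

P(genuine code bug | test failure) ≈ 0.437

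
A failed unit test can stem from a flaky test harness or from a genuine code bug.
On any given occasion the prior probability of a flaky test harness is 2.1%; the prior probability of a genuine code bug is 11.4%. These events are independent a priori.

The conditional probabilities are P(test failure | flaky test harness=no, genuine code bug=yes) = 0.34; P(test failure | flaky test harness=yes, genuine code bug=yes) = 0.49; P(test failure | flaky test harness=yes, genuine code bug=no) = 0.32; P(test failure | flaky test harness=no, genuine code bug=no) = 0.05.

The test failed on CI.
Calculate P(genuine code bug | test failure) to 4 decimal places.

P(genuine code bug | test failure) ≈ 0.4423

P(test failure) = 0.05×0.979×0.886 + 0.34×0.979×0.114 + 0.32×0.021×0.886 + 0.49×0.021×0.114 = 0.043370 + 0.037946 + 0.005954 + 0.001173 = 0.088443
Of this, 0.039119 comes from 0.037946 + 0.001173 (the genuine code bug=true cases).
Hence the posterior is 0.039119/0.088443 ≈ 0.4423.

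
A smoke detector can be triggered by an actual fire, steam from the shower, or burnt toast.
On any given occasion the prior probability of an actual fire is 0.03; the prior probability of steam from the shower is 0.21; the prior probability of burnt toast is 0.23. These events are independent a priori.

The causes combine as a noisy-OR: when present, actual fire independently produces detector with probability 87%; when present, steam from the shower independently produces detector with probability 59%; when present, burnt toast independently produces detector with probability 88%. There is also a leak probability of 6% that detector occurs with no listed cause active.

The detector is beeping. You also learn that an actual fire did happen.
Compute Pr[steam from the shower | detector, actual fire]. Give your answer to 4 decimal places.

Pr[steam from the shower | detector, actual fire] ≈ 0.2204

Under noisy-OR, P(detector | causes) = 1 − (1−0.06)·∏(1−qᵢ) over the active causes.
P(detector | actual fire) = 0.8778×0.79×0.77 + 0.985336×0.79×0.23 + 0.949898×0.21×0.77 + 0.993988×0.21×0.23 = 0.533966 + 0.179036 + 0.153599 + 0.048010 = 0.914611
Of this, 0.201609 comes from 0.153599 + 0.048010 (the steam from the shower=true cases).
Hence the posterior is 0.201609/0.914611 ≈ 0.2204.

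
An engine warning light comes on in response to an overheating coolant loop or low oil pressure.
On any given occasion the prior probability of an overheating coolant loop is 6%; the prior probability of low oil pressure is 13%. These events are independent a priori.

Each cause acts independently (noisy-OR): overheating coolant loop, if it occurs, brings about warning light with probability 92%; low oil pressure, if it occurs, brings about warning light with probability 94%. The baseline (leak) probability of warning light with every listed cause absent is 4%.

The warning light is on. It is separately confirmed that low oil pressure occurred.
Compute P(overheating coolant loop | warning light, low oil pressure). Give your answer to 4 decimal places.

Under noisy-OR, P(warning light | causes) = 1 − (1−0.04)·∏(1−qᵢ) over the active causes.
P(warning light | low oil pressure) = 0.9424·0.94 + 0.995392·0.06 = 0.885856 + 0.059724 = 0.945580
The overheating coolant loop-present share is 0.995392·0.06 = 0.059724.
P(overheating coolant loop | warning light, low oil pressure) = 0.059724 / 0.945580 ≈ 0.0632

P(overheating coolant loop | warning light, low oil pressure) ≈ 0.0632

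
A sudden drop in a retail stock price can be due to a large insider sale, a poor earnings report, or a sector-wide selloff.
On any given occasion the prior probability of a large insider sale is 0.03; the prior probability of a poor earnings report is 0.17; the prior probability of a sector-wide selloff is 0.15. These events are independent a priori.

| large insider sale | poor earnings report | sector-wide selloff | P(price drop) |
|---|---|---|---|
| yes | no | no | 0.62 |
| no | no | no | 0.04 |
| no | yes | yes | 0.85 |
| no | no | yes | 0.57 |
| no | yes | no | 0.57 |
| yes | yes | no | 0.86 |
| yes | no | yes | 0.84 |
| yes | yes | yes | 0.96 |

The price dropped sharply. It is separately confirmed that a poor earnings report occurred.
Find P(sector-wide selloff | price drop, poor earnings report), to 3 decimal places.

P(sector-wide selloff | price drop, poor earnings report) ≈ 0.206

P(price drop | poor earnings report) = 0.57·0.97·0.85 + 0.85·0.97·0.15 + 0.86·0.03·0.85 + 0.96·0.03·0.15 = 0.469965 + 0.123675 + 0.021930 + 0.004320 = 0.619890
Restricting to configurations with sector-wide selloff present: 0.123675 + 0.004320 = 0.127995.
P(sector-wide selloff | price drop, poor earnings report) = 0.127995 / 0.619890 ≈ 0.206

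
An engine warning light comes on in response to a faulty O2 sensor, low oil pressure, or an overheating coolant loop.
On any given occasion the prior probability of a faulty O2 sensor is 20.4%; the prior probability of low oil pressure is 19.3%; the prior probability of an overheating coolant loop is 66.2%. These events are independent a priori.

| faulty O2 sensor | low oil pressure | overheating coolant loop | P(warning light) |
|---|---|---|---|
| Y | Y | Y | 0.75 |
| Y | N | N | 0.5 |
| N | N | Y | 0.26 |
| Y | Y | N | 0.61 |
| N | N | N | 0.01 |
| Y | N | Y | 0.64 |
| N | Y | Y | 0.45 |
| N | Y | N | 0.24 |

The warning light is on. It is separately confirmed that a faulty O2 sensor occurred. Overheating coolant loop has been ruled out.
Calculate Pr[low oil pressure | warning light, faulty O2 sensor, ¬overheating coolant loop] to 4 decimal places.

Pr[low oil pressure | warning light, faulty O2 sensor, ¬overheating coolant loop] ≈ 0.2259

Sum P(warning light|·) weighted by the priors over both values of low oil pressure:
  P(warning light | faulty O2 sensor, ¬overheating coolant loop) = 0.5·0.807 + 0.61·0.193
        = 0.403500 + 0.117730 = 0.521230
Keeping only the low oil pressure-present terms gives 0.117730, so
  P(low oil pressure | warning light, faulty O2 sensor, ¬overheating coolant loop) = 0.117730 / 0.521230 ≈ 0.2259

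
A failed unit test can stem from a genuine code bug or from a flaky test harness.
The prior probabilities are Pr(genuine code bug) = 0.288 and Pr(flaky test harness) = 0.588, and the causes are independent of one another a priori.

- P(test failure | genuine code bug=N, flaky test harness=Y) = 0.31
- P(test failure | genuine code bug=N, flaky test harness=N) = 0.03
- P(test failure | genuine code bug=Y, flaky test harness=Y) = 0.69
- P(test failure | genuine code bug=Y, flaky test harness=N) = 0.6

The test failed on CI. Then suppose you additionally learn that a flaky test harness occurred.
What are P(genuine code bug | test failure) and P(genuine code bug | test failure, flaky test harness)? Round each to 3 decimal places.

P(test failure) = 0.03·0.712·0.412 + 0.31·0.712·0.588 + 0.6·0.288·0.412 + 0.69·0.288·0.588 = 0.008800 + 0.129783 + 0.071194 + 0.116847 = 0.326624
The genuine code bug-present share is 0.071194 + 0.116847 = 0.188041.
So P(genuine code bug | test failure) = 0.188041/0.326624 ≈ 0.576.

With the extra evidence:
P(test failure | flaky test harness) = 0.31×0.712 + 0.69×0.288 = 0.220720 + 0.198720 = 0.419440
The genuine code bug-present share is 0.69×0.288 = 0.198720.
So P(genuine code bug | test failure, flaky test harness) = 0.198720/0.419440 ≈ 0.474.
Conditioning on flaky test harness lowers the posterior on genuine code bug: the classic explaining-away effect in a common-effect structure.

P(genuine code bug | test failure) ≈ 0.576; P(genuine code bug | test failure, flaky test harness) ≈ 0.474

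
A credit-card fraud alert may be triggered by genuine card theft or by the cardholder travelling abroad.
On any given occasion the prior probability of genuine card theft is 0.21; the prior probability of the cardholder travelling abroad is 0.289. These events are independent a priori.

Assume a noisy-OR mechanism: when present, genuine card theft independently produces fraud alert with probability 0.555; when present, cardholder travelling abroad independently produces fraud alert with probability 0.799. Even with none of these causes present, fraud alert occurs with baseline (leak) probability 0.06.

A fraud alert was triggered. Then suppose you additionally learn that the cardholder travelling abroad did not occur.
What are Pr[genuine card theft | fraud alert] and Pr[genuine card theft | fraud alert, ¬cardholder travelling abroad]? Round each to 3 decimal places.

Under noisy-OR, P(fraud alert | causes) = 1 − (1−0.06)·∏(1−qᵢ) over the active causes.
By total probability over the 4 (genuine card theft, cardholder travelling abroad) configurations:
  P(fraud alert) = 0.06×0.79×0.711 + 0.81106×0.79×0.289 + 0.5817×0.21×0.711 + 0.915922×0.21×0.289
        = 0.033701 + 0.185173 + 0.086854 + 0.055587 = 0.361315
Configurations with genuine card theft contribute 0.142441, so
  P(genuine card theft | fraud alert) = 0.142441 / 0.361315 ≈ 0.394

Now condition on the additional information:
Numerator (weight on configurations with genuine card theft): 0.5817·0.21 = 0.122157
The normalizing constant is 0.06·0.79 + 0.5817·0.21 = 0.169557
P(genuine card theft | fraud alert, ¬cardholder travelling abroad) = 0.122157/0.169557 ≈ 0.720

Pr[genuine card theft | fraud alert] ≈ 0.394; Pr[genuine card theft | fraud alert, ¬cardholder travelling abroad] ≈ 0.720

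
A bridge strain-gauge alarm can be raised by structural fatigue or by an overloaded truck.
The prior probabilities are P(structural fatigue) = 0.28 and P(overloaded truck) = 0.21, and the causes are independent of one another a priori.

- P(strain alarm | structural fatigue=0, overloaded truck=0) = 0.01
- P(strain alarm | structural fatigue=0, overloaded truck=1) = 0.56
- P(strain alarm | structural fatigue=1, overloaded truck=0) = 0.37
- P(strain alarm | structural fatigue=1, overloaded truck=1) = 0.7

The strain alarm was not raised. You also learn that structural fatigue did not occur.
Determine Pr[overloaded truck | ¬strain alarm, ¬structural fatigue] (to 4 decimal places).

Sum P(¬strain alarm|·) weighted by the priors over both values of overloaded truck:
  P(¬strain alarm | ¬structural fatigue) = 0.99×0.79 + 0.44×0.21
        = 0.782100 + 0.092400 = 0.874500
Keeping only the overloaded truck-present terms gives 0.092400, so
  P(overloaded truck | ¬strain alarm, ¬structural fatigue) = 0.092400 / 0.874500 ≈ 0.1057

Pr[overloaded truck | ¬strain alarm, ¬structural fatigue] ≈ 0.1057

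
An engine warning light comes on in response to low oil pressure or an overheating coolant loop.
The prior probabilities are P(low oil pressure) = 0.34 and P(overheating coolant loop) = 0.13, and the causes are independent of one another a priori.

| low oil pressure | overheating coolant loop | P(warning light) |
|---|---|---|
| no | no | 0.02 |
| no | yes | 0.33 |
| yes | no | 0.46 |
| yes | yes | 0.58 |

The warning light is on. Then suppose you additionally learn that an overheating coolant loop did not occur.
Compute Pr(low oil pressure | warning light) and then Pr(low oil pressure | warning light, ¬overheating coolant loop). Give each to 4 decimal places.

By total probability over the 4 (low oil pressure, overheating coolant loop) configurations:
  P(warning light) = 0.02·0.66·0.87 + 0.33·0.66·0.13 + 0.46·0.34·0.87 + 0.58·0.34·0.13
        = 0.011484 + 0.028314 + 0.136068 + 0.025636 = 0.201502
Configurations with low oil pressure contribute 0.161704, so
  P(low oil pressure | warning light) = 0.161704 / 0.201502 ≈ 0.8025

Now also conditioning on overheating coolant loop≠true:
By total probability over both values of low oil pressure:
  P(warning light | ¬overheating coolant loop) = 0.02·0.66 + 0.46·0.34
        = 0.013200 + 0.156400 = 0.169600
Keeping only the low oil pressure-present terms gives 0.156400, so
  P(low oil pressure | warning light, ¬overheating coolant loop) = 0.156400 / 0.169600 ≈ 0.9222

Pr(low oil pressure | warning light) ≈ 0.8025; Pr(low oil pressure | warning light, ¬overheating coolant loop) ≈ 0.9222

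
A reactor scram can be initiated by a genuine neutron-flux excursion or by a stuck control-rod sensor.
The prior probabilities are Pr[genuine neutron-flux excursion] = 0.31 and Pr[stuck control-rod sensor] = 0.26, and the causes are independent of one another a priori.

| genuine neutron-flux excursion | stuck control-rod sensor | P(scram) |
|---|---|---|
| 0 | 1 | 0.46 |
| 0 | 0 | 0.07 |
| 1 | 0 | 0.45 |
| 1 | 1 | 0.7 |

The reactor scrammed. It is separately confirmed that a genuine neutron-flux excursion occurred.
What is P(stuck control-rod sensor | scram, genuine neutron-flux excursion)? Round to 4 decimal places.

By total probability over both values of stuck control-rod sensor:
  P(scram | genuine neutron-flux excursion) = 0.45×0.74 + 0.7×0.26
        = 0.333000 + 0.182000 = 0.515000
The terms with stuck control-rod sensor present sum to 0.182000, so
  P(stuck control-rod sensor | scram, genuine neutron-flux excursion) = 0.182000 / 0.515000 ≈ 0.3534

P(stuck control-rod sensor | scram, genuine neutron-flux excursion) ≈ 0.3534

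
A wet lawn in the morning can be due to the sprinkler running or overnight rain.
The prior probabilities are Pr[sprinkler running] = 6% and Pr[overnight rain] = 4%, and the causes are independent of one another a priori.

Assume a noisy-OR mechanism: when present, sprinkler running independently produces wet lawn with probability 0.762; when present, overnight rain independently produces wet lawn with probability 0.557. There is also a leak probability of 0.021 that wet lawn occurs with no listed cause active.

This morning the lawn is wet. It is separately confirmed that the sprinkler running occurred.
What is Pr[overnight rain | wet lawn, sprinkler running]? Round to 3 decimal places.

Under noisy-OR, P(wet lawn | causes) = 1 − (1−0.021)·∏(1−qᵢ) over the active causes.
P(wet lawn | sprinkler running) = 0.766998×0.96 + 0.89678×0.04 = 0.736318 + 0.035871 = 0.772189
The overnight rain-present share is 0.89678×0.04 = 0.035871.
P(overnight rain | wet lawn, sprinkler running) = 0.035871 / 0.772189 ≈ 0.046

Pr[overnight rain | wet lawn, sprinkler running] ≈ 0.046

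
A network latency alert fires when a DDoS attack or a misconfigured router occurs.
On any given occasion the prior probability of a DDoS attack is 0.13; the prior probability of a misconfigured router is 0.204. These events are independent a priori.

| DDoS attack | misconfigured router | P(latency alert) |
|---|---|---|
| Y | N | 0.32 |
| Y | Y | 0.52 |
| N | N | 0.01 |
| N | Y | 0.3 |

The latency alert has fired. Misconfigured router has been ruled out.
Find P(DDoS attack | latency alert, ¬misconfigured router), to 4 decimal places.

P(DDoS attack | latency alert, ¬misconfigured router) ≈ 0.8270

P(latency alert | ¬misconfigured router) = 0.01×0.87 + 0.32×0.13 = 0.008700 + 0.041600 = 0.050300
Restricting to configurations with DDoS attack present: 0.32×0.13 = 0.041600.
So P(DDoS attack | latency alert, ¬misconfigured router) = 0.041600/0.050300 ≈ 0.8270.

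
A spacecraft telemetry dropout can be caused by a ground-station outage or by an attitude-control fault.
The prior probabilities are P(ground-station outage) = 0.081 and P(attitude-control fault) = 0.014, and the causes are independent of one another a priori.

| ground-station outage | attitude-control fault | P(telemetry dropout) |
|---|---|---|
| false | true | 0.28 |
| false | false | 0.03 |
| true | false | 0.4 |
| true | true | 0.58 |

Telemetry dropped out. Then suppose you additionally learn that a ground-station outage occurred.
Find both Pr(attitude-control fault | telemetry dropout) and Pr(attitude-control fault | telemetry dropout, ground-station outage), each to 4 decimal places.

Pr(attitude-control fault | telemetry dropout) ≈ 0.0672; Pr(attitude-control fault | telemetry dropout, ground-station outage) ≈ 0.0202

For the numerator, keep only attitude-control fault=true terms: 0.003602 + 0.000658 = 0.004260
Normalizer over all consistent configurations: 0.03×0.919×0.986 + 0.28×0.919×0.014 + 0.4×0.081×0.986 + 0.58×0.081×0.014 = 0.063390
Posterior = 0.004260 / 0.063390 ≈ 0.0672

With the extra evidence:
Numerator (weight on configurations with attitude-control fault): 0.58·0.014 = 0.008120
The normalizing constant is 0.4·0.986 + 0.58·0.014 = 0.402520
Posterior = 0.008120 / 0.402520 ≈ 0.0202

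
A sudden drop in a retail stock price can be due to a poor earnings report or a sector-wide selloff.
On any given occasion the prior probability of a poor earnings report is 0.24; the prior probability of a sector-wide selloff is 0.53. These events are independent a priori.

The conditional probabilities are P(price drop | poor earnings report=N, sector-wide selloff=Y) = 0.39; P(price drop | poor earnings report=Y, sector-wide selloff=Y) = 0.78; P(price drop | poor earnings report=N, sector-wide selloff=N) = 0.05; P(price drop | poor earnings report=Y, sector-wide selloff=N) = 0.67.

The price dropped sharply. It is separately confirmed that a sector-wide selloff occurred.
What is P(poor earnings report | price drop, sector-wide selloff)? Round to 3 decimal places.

P(poor earnings report | price drop, sector-wide selloff) ≈ 0.387

Enumerate both values of poor earnings report and weight by the priors:
  P(price drop | sector-wide selloff) = 0.39*0.76 + 0.78*0.24
        = 0.296400 + 0.187200 = 0.483600
The terms with poor earnings report present sum to 0.187200, so
  P(poor earnings report | price drop, sector-wide selloff) = 0.187200 / 0.483600 ≈ 0.387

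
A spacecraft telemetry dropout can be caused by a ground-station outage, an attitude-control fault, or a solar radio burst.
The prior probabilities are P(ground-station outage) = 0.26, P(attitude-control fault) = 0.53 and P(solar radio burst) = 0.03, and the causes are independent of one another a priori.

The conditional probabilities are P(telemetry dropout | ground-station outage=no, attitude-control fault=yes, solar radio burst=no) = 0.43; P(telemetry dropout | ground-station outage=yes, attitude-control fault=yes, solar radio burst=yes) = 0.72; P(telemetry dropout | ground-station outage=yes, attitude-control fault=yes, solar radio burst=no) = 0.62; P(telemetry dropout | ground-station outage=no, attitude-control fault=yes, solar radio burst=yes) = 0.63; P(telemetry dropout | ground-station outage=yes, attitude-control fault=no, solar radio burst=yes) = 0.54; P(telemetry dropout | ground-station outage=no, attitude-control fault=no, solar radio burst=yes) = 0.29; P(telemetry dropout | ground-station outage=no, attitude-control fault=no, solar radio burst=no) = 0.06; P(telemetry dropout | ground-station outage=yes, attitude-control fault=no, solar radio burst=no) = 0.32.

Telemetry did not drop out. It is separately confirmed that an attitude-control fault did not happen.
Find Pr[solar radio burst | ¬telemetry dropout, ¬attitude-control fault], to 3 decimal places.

Pr[solar radio burst | ¬telemetry dropout, ¬attitude-control fault] ≈ 0.022

Sum P(¬telemetry dropout|·) weighted by the priors over the 4 (ground-station outage, solar radio burst) configurations:
  P(¬telemetry dropout | ¬attitude-control fault) = 0.94×0.74×0.97 + 0.71×0.74×0.03 + 0.68×0.26×0.97 + 0.46×0.26×0.03
        = 0.674732 + 0.015762 + 0.171496 + 0.003588 = 0.865578
Keeping only the solar radio burst-present terms gives 0.019350, so
  P(solar radio burst | ¬telemetry dropout, ¬attitude-control fault) = 0.019350 / 0.865578 ≈ 0.022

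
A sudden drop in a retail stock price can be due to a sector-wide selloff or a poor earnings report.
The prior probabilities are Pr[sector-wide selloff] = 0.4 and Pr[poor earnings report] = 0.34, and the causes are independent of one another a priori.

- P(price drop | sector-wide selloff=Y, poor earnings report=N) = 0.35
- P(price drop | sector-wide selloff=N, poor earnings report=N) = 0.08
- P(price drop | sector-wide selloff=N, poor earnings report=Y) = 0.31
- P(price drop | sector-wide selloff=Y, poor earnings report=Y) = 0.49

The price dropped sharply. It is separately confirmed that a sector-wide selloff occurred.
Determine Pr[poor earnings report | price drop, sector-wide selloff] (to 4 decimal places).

By total probability over both values of poor earnings report:
  P(price drop | sector-wide selloff) = 0.35·0.66 + 0.49·0.34
        = 0.231000 + 0.166600 = 0.397600
Keeping only the poor earnings report-present terms gives 0.166600, so
  P(poor earnings report | price drop, sector-wide selloff) = 0.166600 / 0.397600 ≈ 0.4190

Pr[poor earnings report | price drop, sector-wide selloff] ≈ 0.4190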